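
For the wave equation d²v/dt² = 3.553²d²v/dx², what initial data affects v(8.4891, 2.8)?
Domain of dependence: [-1.4593, 18.4375]. Signals travel at speed 3.553, so data within |x - 8.4891| ≤ 3.553·2.8 = 9.9484 can reach the point.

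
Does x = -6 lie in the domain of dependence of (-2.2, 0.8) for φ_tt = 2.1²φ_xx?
No. The domain of dependence is [-3.88, -0.52], and -6 is outside this interval.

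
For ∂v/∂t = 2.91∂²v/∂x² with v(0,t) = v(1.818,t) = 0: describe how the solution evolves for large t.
v → 0. Heat diffuses out through both boundaries.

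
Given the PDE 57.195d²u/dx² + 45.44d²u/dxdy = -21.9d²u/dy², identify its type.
Rewriting in standard form: 57.195d²u/dx² + 45.44d²u/dxdy + 21.9d²u/dy² = 0. The second-order coefficients are A = 57.195, B = 45.44, C = 21.9. Since B² - 4AC = -2945.4884 < 0, this is an elliptic PDE.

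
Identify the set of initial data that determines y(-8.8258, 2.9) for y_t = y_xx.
The entire real line. The heat equation has infinite propagation speed: any initial disturbance instantly affects all points (though exponentially small far away).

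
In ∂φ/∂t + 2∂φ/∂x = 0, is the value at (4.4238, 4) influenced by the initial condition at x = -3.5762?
Yes. The characteristic through (4.4238, 4) passes through x = -3.5762.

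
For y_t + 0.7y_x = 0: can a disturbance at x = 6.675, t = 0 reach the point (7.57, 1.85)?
No. Only data at x = 6.275 affects (7.57, 1.85). Advection has one-way propagation along characteristics.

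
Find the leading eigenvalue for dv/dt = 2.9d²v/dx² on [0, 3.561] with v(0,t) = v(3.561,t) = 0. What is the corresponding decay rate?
Eigenvalues: λₙ = 2.9n²π²/3.561².
First three modes:
  n=1: λ₁ = 2.9π²/3.561² ≈ 2.257
  n=2: λ₂ = 11.6π²/3.561² ≈ 9.028 (4× faster decay)
  n=3: λ₃ = 26.1π²/3.561² ≈ 20.314 (9× faster decay)
As t → ∞, higher modes decay exponentially faster. The n=1 mode dominates: v ~ c₁ sin(πx/3.561) e^{-λ₁t}.
Decay rate: λ₁ = 2.9π²/3.561² ≈ 2.257.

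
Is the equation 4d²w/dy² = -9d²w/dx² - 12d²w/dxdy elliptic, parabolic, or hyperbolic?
Rewriting in standard form: 9d²w/dx² + 12d²w/dxdy + 4d²w/dy² = 0. Computing B² - 4AC with A = 9, B = 12, C = 4: discriminant = 0 (zero). Answer: parabolic.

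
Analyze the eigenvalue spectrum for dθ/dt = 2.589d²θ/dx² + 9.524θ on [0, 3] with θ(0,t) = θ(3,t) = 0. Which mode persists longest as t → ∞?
Eigenvalues: λₙ = 2.589n²π²/3² - 9.524.
First three modes:
  n=1: λ₁ = 2.589π²/3² - 9.524 ≈ -6.685
  n=2: λ₂ = 10.356π²/3² - 9.524 ≈ 1.833
  n=3: λ₃ = 23.301π²/3² - 9.524 ≈ 16.028
Since 2.589π²/3² ≈ 2.839 < 9.524, λ₁ < 0.
The n=1 mode grows fastest (−λₙ is largest for n=1) → dominates.
Asymptotic: θ ~ c₁ sin(πx/3) e^{6.685t} (exponential growth at rate −λ₁ ≈ 6.685).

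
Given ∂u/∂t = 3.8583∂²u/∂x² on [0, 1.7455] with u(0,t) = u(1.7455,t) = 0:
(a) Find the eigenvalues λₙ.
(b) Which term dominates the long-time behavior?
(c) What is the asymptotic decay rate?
Eigenvalues: λₙ = 3.8583n²π²/1.7455².
First three modes:
  n=1: λ₁ = 3.8583π²/1.7455² ≈ 12.498
  n=2: λ₂ = 15.4332π²/1.7455² ≈ 49.994 (4× faster decay)
  n=3: λ₃ = 34.7247π²/1.7455² ≈ 112.486 (9× faster decay)
As t → ∞, higher modes decay exponentially faster. The n=1 mode dominates: u ~ c₁ sin(πx/1.7455) e^{-λ₁t}.
Decay rate: λ₁ = 3.8583π²/1.7455² ≈ 12.498.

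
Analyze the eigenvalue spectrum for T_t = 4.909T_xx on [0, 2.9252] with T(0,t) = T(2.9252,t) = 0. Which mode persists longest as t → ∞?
Eigenvalues: λₙ = 4.909n²π²/2.9252².
First three modes:
  n=1: λ₁ = 4.909π²/2.9252² ≈ 5.662
  n=2: λ₂ = 19.636π²/2.9252² ≈ 22.649 (4× faster decay)
  n=3: λ₃ = 44.181π²/2.9252² ≈ 50.959 (9× faster decay)
As t → ∞, higher modes decay exponentially faster. The n=1 mode dominates: T ~ c₁ sin(πx/2.9252) e^{-λ₁t}.
Decay rate: λ₁ = 4.909π²/2.9252² ≈ 5.662.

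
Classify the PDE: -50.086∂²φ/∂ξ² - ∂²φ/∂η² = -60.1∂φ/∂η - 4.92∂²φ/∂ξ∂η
Rewriting in standard form: -50.086∂²φ/∂ξ² + 4.92∂²φ/∂ξ∂η - ∂²φ/∂η² + 60.1∂φ/∂η = 0. A = -50.086, B = 4.92, C = -1. Discriminant B² - 4AC = -176.1376. Since -176.1376 < 0, elliptic.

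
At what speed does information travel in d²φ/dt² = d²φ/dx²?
Speed = 1. Information travels along characteristics x = x₀ ± 1t.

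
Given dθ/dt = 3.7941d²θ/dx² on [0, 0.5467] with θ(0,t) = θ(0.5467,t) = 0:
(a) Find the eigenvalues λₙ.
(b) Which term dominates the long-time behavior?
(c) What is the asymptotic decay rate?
Eigenvalues: λₙ = 3.7941n²π²/0.5467².
First three modes:
  n=1: λ₁ = 3.7941π²/0.5467² ≈ 125.288
  n=2: λ₂ = 15.1764π²/0.5467² ≈ 501.153 (4× faster decay)
  n=3: λ₃ = 34.1469π²/0.5467² ≈ 1127.594 (9× faster decay)
As t → ∞, higher modes decay exponentially faster. The n=1 mode dominates: θ ~ c₁ sin(πx/0.5467) e^{-λ₁t}.
Decay rate: λ₁ = 3.7941π²/0.5467² ≈ 125.288.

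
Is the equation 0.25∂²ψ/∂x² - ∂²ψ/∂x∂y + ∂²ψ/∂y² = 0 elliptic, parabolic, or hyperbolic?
Computing B² - 4AC with A = 0.25, B = -1, C = 1: discriminant = 0 (zero). Answer: parabolic.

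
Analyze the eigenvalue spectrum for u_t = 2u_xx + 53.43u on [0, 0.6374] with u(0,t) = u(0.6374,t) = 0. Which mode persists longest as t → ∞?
Eigenvalues: λₙ = 2n²π²/0.6374² - 53.43.
First three modes:
  n=1: λ₁ = 2π²/0.6374² - 53.43 ≈ -4.845
  n=2: λ₂ = 8π²/0.6374² - 53.43 ≈ 140.912
  n=3: λ₃ = 18π²/0.6374² - 53.43 ≈ 383.838
Since 2π²/0.6374² ≈ 48.585 < 53.43, λ₁ < 0.
The n=1 mode grows fastest (−λₙ is largest for n=1) → dominates.
Asymptotic: u ~ c₁ sin(πx/0.6374) e^{4.845t} (exponential growth at rate −λ₁ ≈ 4.845).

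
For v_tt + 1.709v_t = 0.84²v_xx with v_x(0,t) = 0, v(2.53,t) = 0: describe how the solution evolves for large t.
v → 0. Damping (γ=1.709) dissipates energy; oscillations decay exponentially.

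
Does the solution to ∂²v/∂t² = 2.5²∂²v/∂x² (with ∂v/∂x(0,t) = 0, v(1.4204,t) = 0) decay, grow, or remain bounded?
v oscillates (no decay). Energy is conserved; the solution oscillates indefinitely as standing waves.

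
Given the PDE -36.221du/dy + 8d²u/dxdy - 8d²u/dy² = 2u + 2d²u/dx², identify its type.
Rewriting in standard form: -2d²u/dx² + 8d²u/dxdy - 8d²u/dy² - 36.221du/dy - 2u = 0. The second-order coefficients are A = -2, B = 8, C = -8. Since B² - 4AC = 0 = 0, this is a parabolic PDE.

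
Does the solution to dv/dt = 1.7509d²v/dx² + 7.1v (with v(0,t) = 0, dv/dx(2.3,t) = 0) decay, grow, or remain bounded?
v grows unboundedly. Reaction dominates diffusion (r=7.1 > κπ²/(4L²)≈0.82); solution grows exponentially.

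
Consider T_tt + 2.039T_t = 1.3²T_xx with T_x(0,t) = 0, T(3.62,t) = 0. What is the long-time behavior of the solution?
As t → ∞, T → 0. Damping (γ=2.039) dissipates energy; oscillations decay exponentially.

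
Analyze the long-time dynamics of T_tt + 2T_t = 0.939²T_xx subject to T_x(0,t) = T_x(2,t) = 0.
Long-time behavior: T → constant (steady state). Damping (γ=2) dissipates the nonconstant modes; with Neumann BCs the spatial average obeys M''+γM'=0 and tends to a finite limit.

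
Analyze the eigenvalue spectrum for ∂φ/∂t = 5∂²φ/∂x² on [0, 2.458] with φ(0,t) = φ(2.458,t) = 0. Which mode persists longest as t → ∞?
Eigenvalues: λₙ = 5n²π²/2.458².
First three modes:
  n=1: λ₁ = 5π²/2.458² ≈ 8.168
  n=2: λ₂ = 20π²/2.458² ≈ 32.671 (4× faster decay)
  n=3: λ₃ = 45π²/2.458² ≈ 73.51 (9× faster decay)
As t → ∞, higher modes decay exponentially faster. The n=1 mode dominates: φ ~ c₁ sin(πx/2.458) e^{-λ₁t}.
Decay rate: λ₁ = 5π²/2.458² ≈ 8.168.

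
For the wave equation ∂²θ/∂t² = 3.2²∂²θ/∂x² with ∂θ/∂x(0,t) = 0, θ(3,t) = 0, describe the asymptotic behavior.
θ oscillates (no decay). Energy is conserved; the solution oscillates indefinitely as standing waves.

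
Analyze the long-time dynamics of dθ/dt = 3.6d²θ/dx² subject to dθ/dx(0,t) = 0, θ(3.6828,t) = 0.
Long-time behavior: θ → 0. Heat escapes through the Dirichlet boundary.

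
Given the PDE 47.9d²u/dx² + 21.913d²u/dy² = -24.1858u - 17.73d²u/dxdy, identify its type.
Rewriting in standard form: 47.9d²u/dx² + 17.73d²u/dxdy + 21.913d²u/dy² + 24.1858u = 0. The second-order coefficients are A = 47.9, B = 17.73, C = 21.913. Since B² - 4AC = -3884.1779 < 0, this is an elliptic PDE.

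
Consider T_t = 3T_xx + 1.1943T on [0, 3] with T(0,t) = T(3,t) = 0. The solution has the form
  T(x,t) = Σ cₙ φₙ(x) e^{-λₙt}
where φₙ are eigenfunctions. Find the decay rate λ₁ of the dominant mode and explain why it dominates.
Eigenvalues: λₙ = 3n²π²/3² - 1.1943.
First three modes:
  n=1: λ₁ = 3π²/3² - 1.1943 ≈ 2.096
  n=2: λ₂ = 12π²/3² - 1.1943 ≈ 11.965
  n=3: λ₃ = 27π²/3² - 1.1943 ≈ 28.415
Since 3π²/3² ≈ 3.29 > 1.1943, all λₙ > 0.
The n=1 mode decays slowest → dominates as t → ∞.
Asymptotic: T ~ c₁ sin(πx/3) e^{-λ₁t} with decay rate λ₁ ≈ 2.096.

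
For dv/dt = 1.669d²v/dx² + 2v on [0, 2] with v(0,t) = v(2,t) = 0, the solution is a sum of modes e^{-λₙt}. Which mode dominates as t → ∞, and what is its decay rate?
Eigenvalues: λₙ = 1.669n²π²/2² - 2.
First three modes:
  n=1: λ₁ = 1.669π²/2² - 2 ≈ 2.118
  n=2: λ₂ = 6.676π²/2² - 2 ≈ 14.472
  n=3: λ₃ = 15.021π²/2² - 2 ≈ 35.063
Since 1.669π²/2² ≈ 4.118 > 2, all λₙ > 0.
The n=1 mode decays slowest → dominates as t → ∞.
Asymptotic: v ~ c₁ sin(πx/2) e^{-λ₁t} with decay rate λ₁ ≈ 2.118.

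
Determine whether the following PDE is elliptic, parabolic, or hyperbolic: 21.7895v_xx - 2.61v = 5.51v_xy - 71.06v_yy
Rewriting in standard form: 21.7895v_xx - 5.51v_xy + 71.06v_yy - 2.61v = 0. Coefficients: A = 21.7895, B = -5.51, C = 71.06. B² - 4AC = -6163.08738, which is negative, so the equation is elliptic.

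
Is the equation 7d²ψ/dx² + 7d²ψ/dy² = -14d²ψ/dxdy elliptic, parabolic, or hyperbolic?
Rewriting in standard form: 7d²ψ/dx² + 14d²ψ/dxdy + 7d²ψ/dy² = 0. Computing B² - 4AC with A = 7, B = 14, C = 7: discriminant = 0 (zero). Answer: parabolic.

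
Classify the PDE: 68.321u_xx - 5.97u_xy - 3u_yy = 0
A = 68.321, B = -5.97, C = -3. Discriminant B² - 4AC = 855.4929. Since 855.4929 > 0, hyperbolic.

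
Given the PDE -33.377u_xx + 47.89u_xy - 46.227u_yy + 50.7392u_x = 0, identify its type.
The second-order coefficients are A = -33.377, B = 47.89, C = -46.227. Since B² - 4AC = -3878.222216 < 0, this is an elliptic PDE.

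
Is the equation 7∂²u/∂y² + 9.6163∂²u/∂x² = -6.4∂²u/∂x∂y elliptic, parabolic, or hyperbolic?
Rewriting in standard form: 9.6163∂²u/∂x² + 6.4∂²u/∂x∂y + 7∂²u/∂y² = 0. Computing B² - 4AC with A = 9.6163, B = 6.4, C = 7: discriminant = -228.2964 (negative). Answer: elliptic.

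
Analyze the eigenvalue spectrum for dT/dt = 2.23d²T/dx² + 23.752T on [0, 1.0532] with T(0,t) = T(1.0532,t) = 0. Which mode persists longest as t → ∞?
Eigenvalues: λₙ = 2.23n²π²/1.0532² - 23.752.
First three modes:
  n=1: λ₁ = 2.23π²/1.0532² - 23.752 ≈ -3.91
  n=2: λ₂ = 8.92π²/1.0532² - 23.752 ≈ 55.616
  n=3: λ₃ = 20.07π²/1.0532² - 23.752 ≈ 154.825
Since 2.23π²/1.0532² ≈ 19.842 < 23.752, λ₁ < 0.
The n=1 mode grows fastest (−λₙ is largest for n=1) → dominates.
Asymptotic: T ~ c₁ sin(πx/1.0532) e^{3.91t} (exponential growth at rate −λ₁ ≈ 3.91).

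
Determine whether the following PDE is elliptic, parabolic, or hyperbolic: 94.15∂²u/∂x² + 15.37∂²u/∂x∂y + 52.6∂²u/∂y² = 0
Coefficients: A = 94.15, B = 15.37, C = 52.6. B² - 4AC = -19572.9231, which is negative, so the equation is elliptic.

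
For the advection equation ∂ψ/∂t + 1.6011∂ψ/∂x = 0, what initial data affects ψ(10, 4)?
A single point: x = 3.5956. The characteristic through (10, 4) is x - 1.6011t = const, so x = 10 - 1.6011·4 = 3.5956.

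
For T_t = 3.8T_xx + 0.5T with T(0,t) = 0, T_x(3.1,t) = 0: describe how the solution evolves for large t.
T → 0. Diffusion dominates reaction (r=0.5 < κπ²/(4L²)≈0.98); solution decays.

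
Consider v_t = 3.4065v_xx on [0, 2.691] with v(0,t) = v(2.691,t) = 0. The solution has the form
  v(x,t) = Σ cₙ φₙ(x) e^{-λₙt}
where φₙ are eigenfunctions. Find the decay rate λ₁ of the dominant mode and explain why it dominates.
Eigenvalues: λₙ = 3.4065n²π²/2.691².
First three modes:
  n=1: λ₁ = 3.4065π²/2.691² ≈ 4.643
  n=2: λ₂ = 13.626π²/2.691² ≈ 18.571 (4× faster decay)
  n=3: λ₃ = 30.6585π²/2.691² ≈ 41.785 (9× faster decay)
As t → ∞, higher modes decay exponentially faster. The n=1 mode dominates: v ~ c₁ sin(πx/2.691) e^{-λ₁t}.
Decay rate: λ₁ = 3.4065π²/2.691² ≈ 4.643.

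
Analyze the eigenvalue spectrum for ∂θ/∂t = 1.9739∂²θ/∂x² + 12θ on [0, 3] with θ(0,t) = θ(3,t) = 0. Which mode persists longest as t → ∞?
Eigenvalues: λₙ = 1.9739n²π²/3² - 12.
First three modes:
  n=1: λ₁ = 1.9739π²/3² - 12 ≈ -9.835
  n=2: λ₂ = 7.8956π²/3² - 12 ≈ -3.342
  n=3: λ₃ = 17.7651π²/3² - 12 ≈ 7.482
Since 1.9739π²/3² ≈ 2.165 < 12, λ₁ < 0.
The n=1 mode grows fastest (−λₙ is largest for n=1) → dominates.
Asymptotic: θ ~ c₁ sin(πx/3) e^{9.835t} (exponential growth at rate −λ₁ ≈ 9.835).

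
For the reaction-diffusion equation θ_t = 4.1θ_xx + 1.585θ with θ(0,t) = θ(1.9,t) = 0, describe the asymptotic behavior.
θ → 0. Diffusion dominates reaction (r=1.585 < κπ²/L²≈11.21); solution decays.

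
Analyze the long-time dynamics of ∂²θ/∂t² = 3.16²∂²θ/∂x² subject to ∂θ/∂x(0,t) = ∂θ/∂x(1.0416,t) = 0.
Long-time behavior: θ oscillates about a mean that drifts linearly in t (generically unbounded; no decay). There is no damping, so the nonconstant modes persist as standing waves (energy conserved, no decay). But with Neumann conditions at both ends the constant mode has eigenvalue 0: the spatial mean M(t) of θ satisfies M'' = 0, so M(t) = M(0) + M'(0)·t. Unless the initial velocity has zero mean (∫θ_t(x,0)dx = 0), the solution grows linearly in t (unbounded, though not exponentially); if it does have zero mean, the solution stays bounded and simply oscillates.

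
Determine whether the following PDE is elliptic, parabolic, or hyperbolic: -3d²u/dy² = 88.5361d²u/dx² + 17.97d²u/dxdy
Rewriting in standard form: -88.5361d²u/dx² - 17.97d²u/dxdy - 3d²u/dy² = 0. Coefficients: A = -88.5361, B = -17.97, C = -3. B² - 4AC = -739.5123, which is negative, so the equation is elliptic.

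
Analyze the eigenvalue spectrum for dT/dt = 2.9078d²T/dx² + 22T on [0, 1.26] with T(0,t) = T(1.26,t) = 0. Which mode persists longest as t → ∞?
Eigenvalues: λₙ = 2.9078n²π²/1.26² - 22.
First three modes:
  n=1: λ₁ = 2.9078π²/1.26² - 22 ≈ -3.923
  n=2: λ₂ = 11.6312π²/1.26² - 22 ≈ 50.307
  n=3: λ₃ = 26.1702π²/1.26² - 22 ≈ 140.692
Since 2.9078π²/1.26² ≈ 18.077 < 22, λ₁ < 0.
The n=1 mode grows fastest (−λₙ is largest for n=1) → dominates.
Asymptotic: T ~ c₁ sin(πx/1.26) e^{3.923t} (exponential growth at rate −λ₁ ≈ 3.923).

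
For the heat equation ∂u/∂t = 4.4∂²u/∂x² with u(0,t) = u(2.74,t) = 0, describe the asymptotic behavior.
u → 0. Heat diffuses out through both boundaries.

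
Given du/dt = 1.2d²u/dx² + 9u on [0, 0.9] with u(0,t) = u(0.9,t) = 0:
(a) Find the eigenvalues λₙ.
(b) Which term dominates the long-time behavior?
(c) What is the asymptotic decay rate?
Eigenvalues: λₙ = 1.2n²π²/0.9² - 9.
First three modes:
  n=1: λ₁ = 1.2π²/0.9² - 9 ≈ 5.622
  n=2: λ₂ = 4.8π²/0.9² - 9 ≈ 49.487
  n=3: λ₃ = 10.8π²/0.9² - 9 ≈ 122.595
Since 1.2π²/0.9² ≈ 14.622 > 9, all λₙ > 0.
The n=1 mode decays slowest → dominates as t → ∞.
Asymptotic: u ~ c₁ sin(πx/0.9) e^{-λ₁t} with decay rate λ₁ ≈ 5.622.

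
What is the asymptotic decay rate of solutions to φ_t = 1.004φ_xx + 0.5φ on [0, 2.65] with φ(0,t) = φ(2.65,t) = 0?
Eigenvalues: λₙ = 1.004n²π²/2.65² - 0.5.
First three modes:
  n=1: λ₁ = 1.004π²/2.65² - 0.5 ≈ 0.911
  n=2: λ₂ = 4.016π²/2.65² - 0.5 ≈ 5.144
  n=3: λ₃ = 9.036π²/2.65² - 0.5 ≈ 12.199
Since 1.004π²/2.65² ≈ 1.411 > 0.5, all λₙ > 0.
The n=1 mode decays slowest → dominates as t → ∞.
Asymptotic: φ ~ c₁ sin(πx/2.65) e^{-λ₁t} with decay rate λ₁ ≈ 0.911.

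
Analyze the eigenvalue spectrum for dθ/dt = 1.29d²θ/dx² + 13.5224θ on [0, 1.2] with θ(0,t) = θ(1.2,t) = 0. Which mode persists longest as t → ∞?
Eigenvalues: λₙ = 1.29n²π²/1.2² - 13.5224.
First three modes:
  n=1: λ₁ = 1.29π²/1.2² - 13.5224 ≈ -4.681
  n=2: λ₂ = 5.16π²/1.2² - 13.5224 ≈ 21.844
  n=3: λ₃ = 11.61π²/1.2² - 13.5224 ≈ 66.051
Since 1.29π²/1.2² ≈ 8.842 < 13.5224, λ₁ < 0.
The n=1 mode grows fastest (−λₙ is largest for n=1) → dominates.
Asymptotic: θ ~ c₁ sin(πx/1.2) e^{4.681t} (exponential growth at rate −λ₁ ≈ 4.681).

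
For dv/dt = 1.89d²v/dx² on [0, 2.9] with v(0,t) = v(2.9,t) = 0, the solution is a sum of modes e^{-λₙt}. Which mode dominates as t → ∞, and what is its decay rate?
Eigenvalues: λₙ = 1.89n²π²/2.9².
First three modes:
  n=1: λ₁ = 1.89π²/2.9² ≈ 2.218
  n=2: λ₂ = 7.56π²/2.9² ≈ 8.872 (4× faster decay)
  n=3: λ₃ = 17.01π²/2.9² ≈ 19.962 (9× faster decay)
As t → ∞, higher modes decay exponentially faster. The n=1 mode dominates: v ~ c₁ sin(πx/2.9) e^{-λ₁t}.
Decay rate: λ₁ = 1.89π²/2.9² ≈ 2.218.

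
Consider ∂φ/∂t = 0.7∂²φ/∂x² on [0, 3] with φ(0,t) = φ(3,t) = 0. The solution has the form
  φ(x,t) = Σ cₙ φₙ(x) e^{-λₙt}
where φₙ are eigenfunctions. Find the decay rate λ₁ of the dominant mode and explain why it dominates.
Eigenvalues: λₙ = 0.7n²π²/3².
First three modes:
  n=1: λ₁ = 0.7π²/3² ≈ 0.768
  n=2: λ₂ = 2.8π²/3² ≈ 3.071 (4× faster decay)
  n=3: λ₃ = 6.3π²/3² ≈ 6.909 (9× faster decay)
As t → ∞, higher modes decay exponentially faster. The n=1 mode dominates: φ ~ c₁ sin(πx/3) e^{-λ₁t}.
Decay rate: λ₁ = 0.7π²/3² ≈ 0.768.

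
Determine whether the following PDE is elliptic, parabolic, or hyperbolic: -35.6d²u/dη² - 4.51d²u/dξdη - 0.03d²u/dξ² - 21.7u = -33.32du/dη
Rewriting in standard form: -0.03d²u/dξ² - 4.51d²u/dξdη - 35.6d²u/dη² + 33.32du/dη - 21.7u = 0. Coefficients: A = -0.03, B = -4.51, C = -35.6. B² - 4AC = 16.0681, which is positive, so the equation is hyperbolic.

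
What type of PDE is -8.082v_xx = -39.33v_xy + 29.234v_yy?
Rewriting in standard form: -8.082v_xx + 39.33v_xy - 29.234v_yy = 0. With A = -8.082, B = 39.33, C = -29.234, the discriminant is 601.772148. This is a hyperbolic PDE.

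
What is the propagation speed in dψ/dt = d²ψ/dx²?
Infinite. The heat equation is parabolic, not hyperbolic, so disturbances propagate instantly.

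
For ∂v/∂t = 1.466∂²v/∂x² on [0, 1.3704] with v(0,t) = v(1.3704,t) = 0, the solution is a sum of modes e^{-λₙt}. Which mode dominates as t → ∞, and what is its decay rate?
Eigenvalues: λₙ = 1.466n²π²/1.3704².
First three modes:
  n=1: λ₁ = 1.466π²/1.3704² ≈ 7.704
  n=2: λ₂ = 5.864π²/1.3704² ≈ 30.818 (4× faster decay)
  n=3: λ₃ = 13.194π²/1.3704² ≈ 69.34 (9× faster decay)
As t → ∞, higher modes decay exponentially faster. The n=1 mode dominates: v ~ c₁ sin(πx/1.3704) e^{-λ₁t}.
Decay rate: λ₁ = 1.466π²/1.3704² ≈ 7.704.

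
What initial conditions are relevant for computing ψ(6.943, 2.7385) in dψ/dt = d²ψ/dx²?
The entire real line. The heat equation has infinite propagation speed: any initial disturbance instantly affects all points (though exponentially small far away).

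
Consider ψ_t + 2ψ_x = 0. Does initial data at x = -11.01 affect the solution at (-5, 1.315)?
No. Only data at x = -7.63 affects (-5, 1.315). Advection has one-way propagation along characteristics.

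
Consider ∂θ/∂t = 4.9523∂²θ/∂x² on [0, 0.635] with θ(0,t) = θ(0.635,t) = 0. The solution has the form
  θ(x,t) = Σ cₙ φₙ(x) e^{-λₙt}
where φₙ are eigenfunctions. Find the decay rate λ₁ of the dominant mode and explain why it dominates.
Eigenvalues: λₙ = 4.9523n²π²/0.635².
First three modes:
  n=1: λ₁ = 4.9523π²/0.635² ≈ 121.216
  n=2: λ₂ = 19.8092π²/0.635² ≈ 484.863 (4× faster decay)
  n=3: λ₃ = 44.5707π²/0.635² ≈ 1090.942 (9× faster decay)
As t → ∞, higher modes decay exponentially faster. The n=1 mode dominates: θ ~ c₁ sin(πx/0.635) e^{-λ₁t}.
Decay rate: λ₁ = 4.9523π²/0.635² ≈ 121.216.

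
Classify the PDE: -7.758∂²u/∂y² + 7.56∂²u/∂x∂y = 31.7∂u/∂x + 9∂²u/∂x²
Rewriting in standard form: -9∂²u/∂x² + 7.56∂²u/∂x∂y - 7.758∂²u/∂y² - 31.7∂u/∂x = 0. A = -9, B = 7.56, C = -7.758. Discriminant B² - 4AC = -222.1344. Since -222.1344 < 0, elliptic.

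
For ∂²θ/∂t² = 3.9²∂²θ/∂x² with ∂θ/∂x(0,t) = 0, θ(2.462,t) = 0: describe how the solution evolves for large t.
θ oscillates (no decay). Energy is conserved; the solution oscillates indefinitely as standing waves.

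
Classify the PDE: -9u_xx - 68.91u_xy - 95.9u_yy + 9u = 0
A = -9, B = -68.91, C = -95.9. Discriminant B² - 4AC = 1296.1881. Since 1296.1881 > 0, hyperbolic.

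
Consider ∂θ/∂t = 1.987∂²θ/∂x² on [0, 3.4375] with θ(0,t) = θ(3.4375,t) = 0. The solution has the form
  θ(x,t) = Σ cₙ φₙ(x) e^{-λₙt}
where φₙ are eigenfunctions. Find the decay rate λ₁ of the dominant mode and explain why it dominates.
Eigenvalues: λₙ = 1.987n²π²/3.4375².
First three modes:
  n=1: λ₁ = 1.987π²/3.4375² ≈ 1.66
  n=2: λ₂ = 7.948π²/3.4375² ≈ 6.639 (4× faster decay)
  n=3: λ₃ = 17.883π²/3.4375² ≈ 14.937 (9× faster decay)
As t → ∞, higher modes decay exponentially faster. The n=1 mode dominates: θ ~ c₁ sin(πx/3.4375) e^{-λ₁t}.
Decay rate: λ₁ = 1.987π²/3.4375² ≈ 1.66.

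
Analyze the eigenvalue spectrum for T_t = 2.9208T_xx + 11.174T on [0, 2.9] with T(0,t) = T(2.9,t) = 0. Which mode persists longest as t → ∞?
Eigenvalues: λₙ = 2.9208n²π²/2.9² - 11.174.
First three modes:
  n=1: λ₁ = 2.9208π²/2.9² - 11.174 ≈ -7.746
  n=2: λ₂ = 11.6832π²/2.9² - 11.174 ≈ 2.537
  n=3: λ₃ = 26.2872π²/2.9² - 11.174 ≈ 19.675
Since 2.9208π²/2.9² ≈ 3.428 < 11.174, λ₁ < 0.
The n=1 mode grows fastest (−λₙ is largest for n=1) → dominates.
Asymptotic: T ~ c₁ sin(πx/2.9) e^{7.746t} (exponential growth at rate −λ₁ ≈ 7.746).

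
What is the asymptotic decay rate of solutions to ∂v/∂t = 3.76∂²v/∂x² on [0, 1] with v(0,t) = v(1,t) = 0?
Eigenvalues: λₙ = 3.76n²π².
First three modes:
  n=1: λ₁ = 3.76π² ≈ 37.11
  n=2: λ₂ = 15.04π² ≈ 148.439 (4× faster decay)
  n=3: λ₃ = 33.84π² ≈ 333.987 (9× faster decay)
As t → ∞, higher modes decay exponentially faster. The n=1 mode dominates: v ~ c₁ sin(πx) e^{-λ₁t}.
Decay rate: λ₁ = 3.76π² ≈ 37.11.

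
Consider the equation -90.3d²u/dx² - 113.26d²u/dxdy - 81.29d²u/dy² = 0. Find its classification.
Elliptic. (A = -90.3, B = -113.26, C = -81.29 gives B² - 4AC = -16534.1204.)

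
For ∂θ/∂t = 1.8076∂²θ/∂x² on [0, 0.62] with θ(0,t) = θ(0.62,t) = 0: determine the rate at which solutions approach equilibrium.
Eigenvalues: λₙ = 1.8076n²π²/0.62².
First three modes:
  n=1: λ₁ = 1.8076π²/0.62² ≈ 46.411
  n=2: λ₂ = 7.2304π²/0.62² ≈ 185.643 (4× faster decay)
  n=3: λ₃ = 16.2684π²/0.62² ≈ 417.697 (9× faster decay)
As t → ∞, higher modes decay exponentially faster. The n=1 mode dominates: θ ~ c₁ sin(πx/0.62) e^{-λ₁t}.
Decay rate: λ₁ = 1.8076π²/0.62² ≈ 46.411.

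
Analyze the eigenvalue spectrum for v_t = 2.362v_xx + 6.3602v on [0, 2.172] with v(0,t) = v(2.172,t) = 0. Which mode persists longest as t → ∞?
Eigenvalues: λₙ = 2.362n²π²/2.172² - 6.3602.
First three modes:
  n=1: λ₁ = 2.362π²/2.172² - 6.3602 ≈ -1.419
  n=2: λ₂ = 9.448π²/2.172² - 6.3602 ≈ 13.406
  n=3: λ₃ = 21.258π²/2.172² - 6.3602 ≈ 38.113
Since 2.362π²/2.172² ≈ 4.942 < 6.3602, λ₁ < 0.
The n=1 mode grows fastest (−λₙ is largest for n=1) → dominates.
Asymptotic: v ~ c₁ sin(πx/2.172) e^{1.419t} (exponential growth at rate −λ₁ ≈ 1.419).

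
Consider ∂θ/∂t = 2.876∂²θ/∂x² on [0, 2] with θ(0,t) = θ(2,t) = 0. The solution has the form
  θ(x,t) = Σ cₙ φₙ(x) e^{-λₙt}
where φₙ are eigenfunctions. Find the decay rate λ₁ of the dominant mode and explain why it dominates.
Eigenvalues: λₙ = 2.876n²π²/2².
First three modes:
  n=1: λ₁ = 2.876π²/2² ≈ 7.096
  n=2: λ₂ = 11.504π²/2² ≈ 28.385 (4× faster decay)
  n=3: λ₃ = 25.884π²/2² ≈ 63.866 (9× faster decay)
As t → ∞, higher modes decay exponentially faster. The n=1 mode dominates: θ ~ c₁ sin(πx/2) e^{-λ₁t}.
Decay rate: λ₁ = 2.876π²/2² ≈ 7.096.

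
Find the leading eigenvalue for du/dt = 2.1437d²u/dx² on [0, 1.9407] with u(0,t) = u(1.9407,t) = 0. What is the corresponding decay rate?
Eigenvalues: λₙ = 2.1437n²π²/1.9407².
First three modes:
  n=1: λ₁ = 2.1437π²/1.9407² ≈ 5.618
  n=2: λ₂ = 8.5748π²/1.9407² ≈ 22.47 (4× faster decay)
  n=3: λ₃ = 19.2933π²/1.9407² ≈ 50.558 (9× faster decay)
As t → ∞, higher modes decay exponentially faster. The n=1 mode dominates: u ~ c₁ sin(πx/1.9407) e^{-λ₁t}.
Decay rate: λ₁ = 2.1437π²/1.9407² ≈ 5.618.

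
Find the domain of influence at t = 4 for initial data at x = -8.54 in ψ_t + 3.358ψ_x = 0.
At x = 4.892. The characteristic carries data from (-8.54, 0) to (4.892, 4).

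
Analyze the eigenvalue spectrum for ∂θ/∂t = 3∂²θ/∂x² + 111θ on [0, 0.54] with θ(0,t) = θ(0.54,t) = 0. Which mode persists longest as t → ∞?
Eigenvalues: λₙ = 3n²π²/0.54² - 111.
First three modes:
  n=1: λ₁ = 3π²/0.54² - 111 ≈ -9.461
  n=2: λ₂ = 12π²/0.54² - 111 ≈ 295.157
  n=3: λ₃ = 27π²/0.54² - 111 ≈ 802.852
Since 3π²/0.54² ≈ 101.539 < 111, λ₁ < 0.
The n=1 mode grows fastest (−λₙ is largest for n=1) → dominates.
Asymptotic: θ ~ c₁ sin(πx/0.54) e^{9.461t} (exponential growth at rate −λ₁ ≈ 9.461).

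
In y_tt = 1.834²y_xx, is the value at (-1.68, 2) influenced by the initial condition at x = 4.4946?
No. The domain of dependence is [-5.348, 1.988], and 4.4946 is outside this interval.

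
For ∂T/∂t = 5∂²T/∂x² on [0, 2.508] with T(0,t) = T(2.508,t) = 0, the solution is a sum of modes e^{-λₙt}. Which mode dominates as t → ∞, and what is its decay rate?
Eigenvalues: λₙ = 5n²π²/2.508².
First three modes:
  n=1: λ₁ = 5π²/2.508² ≈ 7.845
  n=2: λ₂ = 20π²/2.508² ≈ 31.382 (4× faster decay)
  n=3: λ₃ = 45π²/2.508² ≈ 70.609 (9× faster decay)
As t → ∞, higher modes decay exponentially faster. The n=1 mode dominates: T ~ c₁ sin(πx/2.508) e^{-λ₁t}.
Decay rate: λ₁ = 5π²/2.508² ≈ 7.845.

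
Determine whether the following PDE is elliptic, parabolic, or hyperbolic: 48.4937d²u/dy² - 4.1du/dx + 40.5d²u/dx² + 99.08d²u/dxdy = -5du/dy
Rewriting in standard form: 40.5d²u/dx² + 99.08d²u/dxdy + 48.4937d²u/dy² - 4.1du/dx + 5du/dy = 0. Coefficients: A = 40.5, B = 99.08, C = 48.4937. B² - 4AC = 1960.867, which is positive, so the equation is hyperbolic.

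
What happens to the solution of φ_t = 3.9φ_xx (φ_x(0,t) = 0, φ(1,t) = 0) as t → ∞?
φ → 0. Heat escapes through the Dirichlet boundary.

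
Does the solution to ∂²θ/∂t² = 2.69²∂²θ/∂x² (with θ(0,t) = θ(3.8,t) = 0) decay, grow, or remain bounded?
θ oscillates (no decay). Energy is conserved; the solution oscillates indefinitely as standing waves.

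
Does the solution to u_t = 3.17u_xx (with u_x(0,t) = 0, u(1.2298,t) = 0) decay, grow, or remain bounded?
u → 0. Heat escapes through the Dirichlet boundary.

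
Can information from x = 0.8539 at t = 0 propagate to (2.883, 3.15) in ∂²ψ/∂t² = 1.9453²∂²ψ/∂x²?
Yes. The domain of dependence is [-3.244695, 9.010695], and 0.8539 ∈ [-3.244695, 9.010695].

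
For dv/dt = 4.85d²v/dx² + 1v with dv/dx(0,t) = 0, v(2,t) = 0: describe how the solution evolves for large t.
v → 0. Diffusion dominates reaction (r=1 < κπ²/(4L²)≈2.99); solution decays.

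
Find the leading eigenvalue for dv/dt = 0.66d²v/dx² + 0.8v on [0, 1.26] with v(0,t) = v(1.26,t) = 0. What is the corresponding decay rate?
Eigenvalues: λₙ = 0.66n²π²/1.26² - 0.8.
First three modes:
  n=1: λ₁ = 0.66π²/1.26² - 0.8 ≈ 3.303
  n=2: λ₂ = 2.64π²/1.26² - 0.8 ≈ 15.612
  n=3: λ₃ = 5.94π²/1.26² - 0.8 ≈ 36.127
Since 0.66π²/1.26² ≈ 4.103 > 0.8, all λₙ > 0.
The n=1 mode decays slowest → dominates as t → ∞.
Asymptotic: v ~ c₁ sin(πx/1.26) e^{-λ₁t} with decay rate λ₁ ≈ 3.303.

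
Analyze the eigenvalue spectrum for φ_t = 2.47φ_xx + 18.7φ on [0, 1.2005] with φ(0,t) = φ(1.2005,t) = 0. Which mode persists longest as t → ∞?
Eigenvalues: λₙ = 2.47n²π²/1.2005² - 18.7.
First three modes:
  n=1: λ₁ = 2.47π²/1.2005² - 18.7 ≈ -1.785
  n=2: λ₂ = 9.88π²/1.2005² - 18.7 ≈ 48.96
  n=3: λ₃ = 22.23π²/1.2005² - 18.7 ≈ 133.535
Since 2.47π²/1.2005² ≈ 16.915 < 18.7, λ₁ < 0.
The n=1 mode grows fastest (−λₙ is largest for n=1) → dominates.
Asymptotic: φ ~ c₁ sin(πx/1.2005) e^{1.785t} (exponential growth at rate −λ₁ ≈ 1.785).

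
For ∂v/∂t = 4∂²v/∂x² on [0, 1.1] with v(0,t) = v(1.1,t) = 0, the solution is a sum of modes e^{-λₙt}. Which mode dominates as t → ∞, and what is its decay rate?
Eigenvalues: λₙ = 4n²π²/1.1².
First three modes:
  n=1: λ₁ = 4π²/1.1² ≈ 32.627
  n=2: λ₂ = 16π²/1.1² ≈ 130.507 (4× faster decay)
  n=3: λ₃ = 36π²/1.1² ≈ 293.641 (9× faster decay)
As t → ∞, higher modes decay exponentially faster. The n=1 mode dominates: v ~ c₁ sin(πx/1.1) e^{-λ₁t}.
Decay rate: λ₁ = 4π²/1.1² ≈ 32.627.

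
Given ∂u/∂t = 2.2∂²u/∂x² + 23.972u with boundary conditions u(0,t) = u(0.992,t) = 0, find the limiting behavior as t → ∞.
u grows unboundedly. Reaction dominates diffusion (r=23.972 > κπ²/L²≈22.06); solution grows exponentially.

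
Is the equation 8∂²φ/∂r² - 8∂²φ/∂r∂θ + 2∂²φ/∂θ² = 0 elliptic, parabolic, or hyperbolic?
Computing B² - 4AC with A = 8, B = -8, C = 2: discriminant = 0 (zero). Answer: parabolic.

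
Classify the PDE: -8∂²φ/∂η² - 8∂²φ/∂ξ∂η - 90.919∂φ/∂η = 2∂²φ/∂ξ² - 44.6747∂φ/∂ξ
Rewriting in standard form: -2∂²φ/∂ξ² - 8∂²φ/∂ξ∂η - 8∂²φ/∂η² + 44.6747∂φ/∂ξ - 90.919∂φ/∂η = 0. A = -2, B = -8, C = -8. Discriminant B² - 4AC = 0. Since 0 = 0, parabolic.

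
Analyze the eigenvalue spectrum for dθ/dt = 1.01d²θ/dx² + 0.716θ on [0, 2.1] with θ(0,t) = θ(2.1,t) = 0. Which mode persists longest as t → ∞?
Eigenvalues: λₙ = 1.01n²π²/2.1² - 0.716.
First three modes:
  n=1: λ₁ = 1.01π²/2.1² - 0.716 ≈ 1.544
  n=2: λ₂ = 4.04π²/2.1² - 0.716 ≈ 8.326
  n=3: λ₃ = 9.09π²/2.1² - 0.716 ≈ 19.627
Since 1.01π²/2.1² ≈ 2.26 > 0.716, all λₙ > 0.
The n=1 mode decays slowest → dominates as t → ∞.
Asymptotic: θ ~ c₁ sin(πx/2.1) e^{-λ₁t} with decay rate λ₁ ≈ 1.544.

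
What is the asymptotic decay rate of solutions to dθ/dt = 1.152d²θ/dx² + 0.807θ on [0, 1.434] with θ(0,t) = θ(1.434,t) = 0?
Eigenvalues: λₙ = 1.152n²π²/1.434² - 0.807.
First three modes:
  n=1: λ₁ = 1.152π²/1.434² - 0.807 ≈ 4.722
  n=2: λ₂ = 4.608π²/1.434² - 0.807 ≈ 21.309
  n=3: λ₃ = 10.368π²/1.434² - 0.807 ≈ 48.955
Since 1.152π²/1.434² ≈ 5.529 > 0.807, all λₙ > 0.
The n=1 mode decays slowest → dominates as t → ∞.
Asymptotic: θ ~ c₁ sin(πx/1.434) e^{-λ₁t} with decay rate λ₁ ≈ 4.722.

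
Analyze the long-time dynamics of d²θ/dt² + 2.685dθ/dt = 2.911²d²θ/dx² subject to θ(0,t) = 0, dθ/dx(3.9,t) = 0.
Long-time behavior: θ → 0. Damping (γ=2.685) dissipates energy; oscillations decay exponentially.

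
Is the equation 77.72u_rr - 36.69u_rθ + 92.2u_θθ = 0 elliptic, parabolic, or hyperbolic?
Computing B² - 4AC with A = 77.72, B = -36.69, C = 92.2: discriminant = -27316.9799 (negative). Answer: elliptic.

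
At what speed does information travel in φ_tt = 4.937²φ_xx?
Speed = 4.937. Information travels along characteristics x = x₀ ± 4.937t.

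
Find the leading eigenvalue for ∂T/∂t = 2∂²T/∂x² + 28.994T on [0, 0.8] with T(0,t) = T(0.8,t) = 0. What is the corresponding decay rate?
Eigenvalues: λₙ = 2n²π²/0.8² - 28.994.
First three modes:
  n=1: λ₁ = 2π²/0.8² - 28.994 ≈ 1.849
  n=2: λ₂ = 8π²/0.8² - 28.994 ≈ 94.376
  n=3: λ₃ = 18π²/0.8² - 28.994 ≈ 248.589
Since 2π²/0.8² ≈ 30.843 > 28.994, all λₙ > 0.
The n=1 mode decays slowest → dominates as t → ∞.
Asymptotic: T ~ c₁ sin(πx/0.8) e^{-λ₁t} with decay rate λ₁ ≈ 1.849.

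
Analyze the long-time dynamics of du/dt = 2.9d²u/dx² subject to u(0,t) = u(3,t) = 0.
Long-time behavior: u → 0. Heat diffuses out through both boundaries.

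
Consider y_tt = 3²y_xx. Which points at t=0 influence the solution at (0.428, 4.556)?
Domain of dependence: [-13.24, 14.096]. Signals travel at speed 3, so data within |x - 0.428| ≤ 3·4.556 = 13.668 can reach the point.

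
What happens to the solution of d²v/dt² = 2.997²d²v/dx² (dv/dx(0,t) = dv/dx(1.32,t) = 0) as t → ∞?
v oscillates about a mean that drifts linearly in t (generically unbounded; no decay). There is no damping, so the nonconstant modes persist as standing waves (energy conserved, no decay). But with Neumann conditions at both ends the constant mode has eigenvalue 0: the spatial mean M(t) of v satisfies M'' = 0, so M(t) = M(0) + M'(0)·t. Unless the initial velocity has zero mean (∫v_t(x,0)dx = 0), the solution grows linearly in t (unbounded, though not exponentially); if it does have zero mean, the solution stays bounded and simply oscillates.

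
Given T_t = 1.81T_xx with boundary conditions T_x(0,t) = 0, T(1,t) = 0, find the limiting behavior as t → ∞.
T → 0. Heat escapes through the Dirichlet boundary.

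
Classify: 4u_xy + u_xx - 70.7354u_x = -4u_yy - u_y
Rewriting in standard form: u_xx + 4u_xy + 4u_yy - 70.7354u_x + u_y = 0. Parabolic (discriminant = 0).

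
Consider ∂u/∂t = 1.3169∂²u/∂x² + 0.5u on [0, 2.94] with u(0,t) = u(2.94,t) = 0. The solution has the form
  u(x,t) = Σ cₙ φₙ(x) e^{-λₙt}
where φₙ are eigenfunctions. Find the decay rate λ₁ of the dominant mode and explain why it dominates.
Eigenvalues: λₙ = 1.3169n²π²/2.94² - 0.5.
First three modes:
  n=1: λ₁ = 1.3169π²/2.94² - 0.5 ≈ 1.004
  n=2: λ₂ = 5.2676π²/2.94² - 0.5 ≈ 5.515
  n=3: λ₃ = 11.8521π²/2.94² - 0.5 ≈ 13.033
Since 1.3169π²/2.94² ≈ 1.504 > 0.5, all λₙ > 0.
The n=1 mode decays slowest → dominates as t → ∞.
Asymptotic: u ~ c₁ sin(πx/2.94) e^{-λ₁t} with decay rate λ₁ ≈ 1.004.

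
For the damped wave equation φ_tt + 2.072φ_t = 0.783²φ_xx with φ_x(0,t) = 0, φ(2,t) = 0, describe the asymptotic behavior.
φ → 0. Damping (γ=2.072) dissipates energy; oscillations decay exponentially.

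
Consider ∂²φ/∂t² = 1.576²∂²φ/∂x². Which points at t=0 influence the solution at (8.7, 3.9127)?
Domain of dependence: [2.5335848, 14.8664152]. Signals travel at speed 1.576, so data within |x - 8.7| ≤ 1.576·3.9127 = 6.1664152 can reach the point.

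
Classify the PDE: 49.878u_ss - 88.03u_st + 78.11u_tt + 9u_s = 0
A = 49.878, B = -88.03, C = 78.11. Discriminant B² - 4AC = -7834.60142. Since -7834.60142 < 0, elliptic.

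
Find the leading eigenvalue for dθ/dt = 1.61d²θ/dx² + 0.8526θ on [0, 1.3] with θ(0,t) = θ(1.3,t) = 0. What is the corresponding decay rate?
Eigenvalues: λₙ = 1.61n²π²/1.3² - 0.8526.
First three modes:
  n=1: λ₁ = 1.61π²/1.3² - 0.8526 ≈ 8.55
  n=2: λ₂ = 6.44π²/1.3² - 0.8526 ≈ 36.757
  n=3: λ₃ = 14.49π²/1.3² - 0.8526 ≈ 83.769
Since 1.61π²/1.3² ≈ 9.402 > 0.8526, all λₙ > 0.
The n=1 mode decays slowest → dominates as t → ∞.
Asymptotic: θ ~ c₁ sin(πx/1.3) e^{-λ₁t} with decay rate λ₁ ≈ 8.55.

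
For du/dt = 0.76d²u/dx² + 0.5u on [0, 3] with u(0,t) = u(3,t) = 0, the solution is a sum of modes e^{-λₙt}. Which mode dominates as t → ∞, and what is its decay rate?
Eigenvalues: λₙ = 0.76n²π²/3² - 0.5.
First three modes:
  n=1: λ₁ = 0.76π²/3² - 0.5 ≈ 0.333
  n=2: λ₂ = 3.04π²/3² - 0.5 ≈ 2.834
  n=3: λ₃ = 6.84π²/3² - 0.5 ≈ 7.001
Since 0.76π²/3² ≈ 0.833 > 0.5, all λₙ > 0.
The n=1 mode decays slowest → dominates as t → ∞.
Asymptotic: u ~ c₁ sin(πx/3) e^{-λ₁t} with decay rate λ₁ ≈ 0.333.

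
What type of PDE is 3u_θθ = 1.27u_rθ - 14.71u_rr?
Rewriting in standard form: 14.71u_rr - 1.27u_rθ + 3u_θθ = 0. With A = 14.71, B = -1.27, C = 3, the discriminant is -174.9071. This is an elliptic PDE.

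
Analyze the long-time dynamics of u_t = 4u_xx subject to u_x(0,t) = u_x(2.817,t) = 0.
Long-time behavior: u → constant (steady state). Heat is conserved (no flux at boundaries); solution approaches the spatial average.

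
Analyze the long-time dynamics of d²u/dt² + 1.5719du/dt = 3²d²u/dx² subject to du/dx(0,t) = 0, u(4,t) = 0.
Long-time behavior: u → 0. Damping (γ=1.5719) dissipates energy; oscillations decay exponentially.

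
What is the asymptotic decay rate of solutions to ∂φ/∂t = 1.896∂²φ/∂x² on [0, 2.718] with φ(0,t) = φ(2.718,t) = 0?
Eigenvalues: λₙ = 1.896n²π²/2.718².
First three modes:
  n=1: λ₁ = 1.896π²/2.718² ≈ 2.533
  n=2: λ₂ = 7.584π²/2.718² ≈ 10.132 (4× faster decay)
  n=3: λ₃ = 17.064π²/2.718² ≈ 22.797 (9× faster decay)
As t → ∞, higher modes decay exponentially faster. The n=1 mode dominates: φ ~ c₁ sin(πx/2.718) e^{-λ₁t}.
Decay rate: λ₁ = 1.896π²/2.718² ≈ 2.533.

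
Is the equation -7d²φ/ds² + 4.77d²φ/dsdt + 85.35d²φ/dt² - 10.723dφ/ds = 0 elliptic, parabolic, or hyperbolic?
Computing B² - 4AC with A = -7, B = 4.77, C = 85.35: discriminant = 2412.5529 (positive). Answer: hyperbolic.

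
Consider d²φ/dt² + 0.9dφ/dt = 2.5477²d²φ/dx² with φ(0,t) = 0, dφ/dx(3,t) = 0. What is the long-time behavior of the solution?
As t → ∞, φ → 0. Damping (γ=0.9) dissipates energy; oscillations decay exponentially.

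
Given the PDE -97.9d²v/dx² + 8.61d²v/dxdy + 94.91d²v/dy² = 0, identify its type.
The second-order coefficients are A = -97.9, B = 8.61, C = 94.91. Since B² - 4AC = 37240.8881 > 0, this is a hyperbolic PDE.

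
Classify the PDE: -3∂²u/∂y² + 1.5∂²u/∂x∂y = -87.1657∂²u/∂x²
Rewriting in standard form: 87.1657∂²u/∂x² + 1.5∂²u/∂x∂y - 3∂²u/∂y² = 0. A = 87.1657, B = 1.5, C = -3. Discriminant B² - 4AC = 1048.2384. Since 1048.2384 > 0, hyperbolic.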